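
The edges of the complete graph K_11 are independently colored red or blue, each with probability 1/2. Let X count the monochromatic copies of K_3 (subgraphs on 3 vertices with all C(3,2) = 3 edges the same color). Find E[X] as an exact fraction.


Let X = Σ_S X_S over the C(11, 3) = 165 subsets S of size 3, where X_S = 1 if the K_3 on S is monochromatic.
For a fixed S, the K_3 on S has C(3, 2) = 3 edges. P[all 3 edges red] = (1/2)^3, and likewise for blue, so P[monochromatic] = 2·(1/2)^3 = 2^{1 − 3} = 1/4.
By linearity of expectation: E[X] = C(11, 3) · 2^{1 − 3} = 165 · 1/4 = 165/4.
Numerically: E[X] ≈ 41.250000.

E[X] = C(11,3)·2^(1−C(3,2)) = 165/4 ≈ 41.250000.


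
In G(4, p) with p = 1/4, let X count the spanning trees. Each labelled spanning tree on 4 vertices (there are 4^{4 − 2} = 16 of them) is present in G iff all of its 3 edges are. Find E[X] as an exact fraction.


K_4 has 4^{4 − 2} = 16 labelled spanning trees.
For each such spanning tree H, let X_H = 1 if all 3 edges of H are present in G. Then P[X_H = 1] = p^{3} = (1/4)^{3} = 1/64.
Summing the indicators: E[X] = Σ_H E[X_H] = 16 · p^{3} = 16 · 1/64 = 1/4.
Numerically: E[X] ≈ 0.25.

E[X] = 16 · (1/4)^{3} = 1/4 ≈ 0.25.


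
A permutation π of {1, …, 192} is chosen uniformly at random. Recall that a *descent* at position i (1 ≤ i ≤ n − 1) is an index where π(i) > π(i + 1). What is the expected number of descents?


Write X = Σ X_I over i = 1, …, 191, with X_I the indicator of one descent.
There are 191 indicators.
For each fixed i, the pair (π(i), π(i+1)) is a uniformly random ordered pair of distinct values from {1, …, 192}; by symmetry P[π(i) > π(i+1)] = 1/2.
By linearity: E[X] = 191 · (1/2) = (192 − 1) · (1/2) = 191/2 ≈ 95.5000.

E[X] = 191/2 = 95.5000.


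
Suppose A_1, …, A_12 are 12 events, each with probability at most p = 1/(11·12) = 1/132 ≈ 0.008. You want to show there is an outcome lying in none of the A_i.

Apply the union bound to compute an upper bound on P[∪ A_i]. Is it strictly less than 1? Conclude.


Union bound: P[∪_{i=1}^{12} A_i] ≤ Σ_i P[A_i] ≤ 12·p = 12·(1/132) = 1/11.
Numerically: 1/11 ≈ 0.091.
Is 1/11 < 1? YES.
Since P[∪ A_i] ≤ 1/11 < 1, the complement has P[∩ A_i^c] ≥ 1 − 1/11 = 10/11 > 0, so some outcome avoids every A_i.

12·p = 1/11 ≈ 0.091; existence CERTIFIED by the union bound.


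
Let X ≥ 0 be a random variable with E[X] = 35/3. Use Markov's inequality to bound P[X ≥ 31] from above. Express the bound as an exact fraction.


μ = E[X] = 35/3, a = 31.
Markov: P[X ≥ 31] ≤ μ/a = (35/3)/31 = 35/93.
Numerically: ≈ 0.3763.
(Since a = 31 > μ = 11.6667, the bound 35/93 is < 1 and informative.)

P[X ≥ 31] ≤ 35/93 ≈ 0.3763.


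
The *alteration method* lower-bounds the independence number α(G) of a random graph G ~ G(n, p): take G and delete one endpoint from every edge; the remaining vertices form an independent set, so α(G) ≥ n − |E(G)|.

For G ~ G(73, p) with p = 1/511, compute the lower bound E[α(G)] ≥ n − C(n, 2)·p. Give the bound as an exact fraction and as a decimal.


E[|E(G)|] = C(73, 2)·p = 2628 · (1/511) = 36/7.
E[α(G)] ≥ n − E[|E(G)|] = 73 − 36/7 = 475/7.
Numerically: ≈ 67.8571.
(This is only a lower bound; the true E[α(G)] may be larger.)

E[α(G)] ≥ 475/7 ≈ 67.8571.


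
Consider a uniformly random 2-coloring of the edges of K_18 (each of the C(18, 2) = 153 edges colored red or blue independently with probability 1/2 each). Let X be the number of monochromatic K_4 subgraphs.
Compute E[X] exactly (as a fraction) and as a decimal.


Let X = Σ_S X_S over the C(18, 4) = 3060 subsets S of size 4, where X_S = 1 if the K_4 on S is monochromatic.
For a fixed S, the K_4 on S has C(4, 2) = 6 edges. P[all 6 edges red] = (1/2)^6, and likewise for blue, so P[monochromatic] = 2·(1/2)^6 = 2^{1 − 6} = 1/32.
Summing: E[X] = C(18, 4) · 2^{1 − 6} = 3060 · 1/32 = 765/8.
Numerically: E[X] ≈ 95.6250.

E[X] = C(18,4)·2^(1−C(4,2)) = 765/8 ≈ 95.6250.


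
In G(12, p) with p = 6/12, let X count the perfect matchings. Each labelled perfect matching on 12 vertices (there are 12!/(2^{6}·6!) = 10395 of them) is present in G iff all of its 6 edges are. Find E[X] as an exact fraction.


K_12 has 12!/(2^{6}·6!) = 10395 labelled perfect matchings.
For each such perfect matching H, let X_H = 1 if all 6 edges of H are present in G. Then P[X_H = 1] = p^{6} = (1/2)^{6} = 1/64.
By linearity of expectation: E[X] = Σ_H E[X_H] = 10395 · p^{6} = 10395 · 1/64 = 10395/64.
Numerically: E[X] ≈ 162.

E[X] = 10395 · (1/2)^{6} = 10395/64 ≈ 162.


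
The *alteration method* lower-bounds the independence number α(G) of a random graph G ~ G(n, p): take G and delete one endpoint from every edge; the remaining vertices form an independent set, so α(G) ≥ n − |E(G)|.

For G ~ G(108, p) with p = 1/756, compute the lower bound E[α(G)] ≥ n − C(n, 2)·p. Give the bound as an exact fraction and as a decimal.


E[|E(G)|] = C(108, 2)·p = 5778 · (1/756) = 107/14.
E[α(G)] ≥ n − E[|E(G)|] = 108 − 107/14 = 1405/14.
Numerically: ≈ 100.357.
(This is only a lower bound; the true E[α(G)] may be larger.)

E[α(G)] ≥ 1405/14 ≈ 100.357.


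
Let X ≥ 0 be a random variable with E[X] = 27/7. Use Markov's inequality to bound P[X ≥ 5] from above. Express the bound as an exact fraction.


μ = E[X] = 27/7, a = 5.
Markov: P[X ≥ 5] ≤ μ/a = (27/7)/5 = 27/35.
Numerically: ≈ 0.771429.
(Since a = 5 > μ = 3.857143, the bound 27/35 is < 1 and informative.)

P[X ≥ 5] ≤ 27/35 ≈ 0.771429.


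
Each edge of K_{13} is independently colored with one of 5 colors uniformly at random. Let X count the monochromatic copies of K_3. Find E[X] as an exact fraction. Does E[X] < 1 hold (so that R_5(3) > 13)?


E[X] = C(13, 3) · 5^{1 − 3} = 286 · 5^{−2} = 286/25.
As a reduced fraction: E[X] = 286/25 ≈ 11.440.
Is E[X] < 1? NO.
Since E[X] ≥ 1, the first-moment bound is inconclusive at n = 13; it does NOT by itself certify R_5(3) > 13.

E[X] = 286/25 ≈ 11.440; E[X] ≥ 1; first-moment method inconclusive here.


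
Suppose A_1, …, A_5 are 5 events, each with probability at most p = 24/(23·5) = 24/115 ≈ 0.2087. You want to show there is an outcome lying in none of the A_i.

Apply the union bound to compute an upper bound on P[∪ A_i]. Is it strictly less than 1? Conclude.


Union bound: P[∪_{i=1}^{5} A_i] ≤ Σ_i P[A_i] ≤ 5·p = 5·(24/115) = 24/23.
Numerically: 24/23 ≈ 1.0435.
Is 24/23 < 1? NO.
Since the bound 24/23 is ≥ 1, the union bound is uninformative here; it does NOT by itself certify existence.

5·p = 24/23 ≈ 1.0435; existence NOT certified by the union bound.


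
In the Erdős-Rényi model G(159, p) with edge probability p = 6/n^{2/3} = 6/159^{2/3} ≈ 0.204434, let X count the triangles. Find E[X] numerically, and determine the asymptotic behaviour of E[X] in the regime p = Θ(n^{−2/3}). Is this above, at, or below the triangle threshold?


Number of potential triangles: C(159, 3) = 657359.
Each occurs with probability p³ ≈ (0.204434)³ ≈ 8.54396582e-03.
By linearity: E[X] = C(159, 3)·p³ ≈ 657359 · 8.54396582e-03 ≈ 5616.452830.
Since α = 2/3 < 1, p = c/n^{2/3} ≫ 1/n is above the triangle threshold p ~ 1/n. Asymptotically E[X] ~ (c³/6)·n^{3(1−α)} = (6³/6)·n^{1} → ∞; triangles are abundant w.h.p.

E[X] ≈ 5616.452830; in regime p = Θ(1/n^{2/3}) E[X] diverges (above the triangle threshold p ~ 1/n).


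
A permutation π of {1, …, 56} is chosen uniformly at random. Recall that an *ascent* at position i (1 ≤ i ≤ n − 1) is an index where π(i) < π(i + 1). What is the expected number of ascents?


Write X = Σ X_I over i = 1, …, 55, with X_I the indicator of one ascent.
There are 55 indicators.
For each fixed i, the pair (π(i), π(i+1)) is a uniformly random ordered pair of distinct values from {1, …, 56}; by symmetry P[π(i) < π(i+1)] = 1/2.
By linearity: E[X] = 55 · (1/2) = (56 − 1) · (1/2) = 55/2 ≈ 27.50000.

E[X] = 55/2 = 27.50000.


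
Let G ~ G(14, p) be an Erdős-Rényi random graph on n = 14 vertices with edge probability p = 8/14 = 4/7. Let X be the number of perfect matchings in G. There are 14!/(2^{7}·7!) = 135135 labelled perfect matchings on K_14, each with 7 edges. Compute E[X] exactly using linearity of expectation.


K_14 has 14!/(2^{7}·7!) = 135135 labelled perfect matchings.
For each such perfect matching H, let X_H = 1 if all 7 edges of H are present in G. Then P[X_H = 1] = p^{7} = (4/7)^{7} = 16384/823543.
By linearity of expectation: E[X] = Σ_H E[X_H] = 135135 · p^{7} = 135135 · 16384/823543 = 316293120/117649.
Numerically: E[X] ≈ 2.69e+03.

E[X] = 135135 · (4/7)^{7} = 316293120/117649 ≈ 2.69e+03.


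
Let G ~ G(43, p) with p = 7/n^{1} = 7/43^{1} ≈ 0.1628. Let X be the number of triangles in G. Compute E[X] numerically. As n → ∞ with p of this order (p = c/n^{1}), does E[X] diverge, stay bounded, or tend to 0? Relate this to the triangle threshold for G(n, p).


Number of potential triangles: C(43, 3) = 12341.
Each occurs with probability p³ ≈ (0.1628)³ ≈ 4.314086e-03.
By linearity: E[X] = C(43, 3)·p³ ≈ 12341 · 4.314086e-03 ≈ 53.2401.
Here α = 1, so p = 7/n is exactly at the triangle threshold p ~ 1/n. Asymptotically E[X] → c³/6 = 7³/6 = 343/6 ≈ 57.1667, a bounded constant. In this regime the triangle count is asymptotically Poisson(c³/6).

E[X] ≈ 53.2401; in regime p = Θ(1/n^{1}) E[X] stays bounded (at the triangle threshold p ~ 1/n).


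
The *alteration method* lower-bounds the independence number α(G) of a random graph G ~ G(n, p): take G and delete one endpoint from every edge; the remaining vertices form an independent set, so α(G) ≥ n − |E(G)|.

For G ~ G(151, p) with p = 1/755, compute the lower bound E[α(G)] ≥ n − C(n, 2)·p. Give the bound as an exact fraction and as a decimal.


E[|E(G)|] = C(151, 2)·p = 11325 · (1/755) = 15.
E[α(G)] ≥ n − E[|E(G)|] = 151 − 15 = 136.
Numerically: ≈ 136.00000.
(This is only a lower bound; the true E[α(G)] may be larger.)

E[α(G)] ≥ 136 ≈ 136.00000.


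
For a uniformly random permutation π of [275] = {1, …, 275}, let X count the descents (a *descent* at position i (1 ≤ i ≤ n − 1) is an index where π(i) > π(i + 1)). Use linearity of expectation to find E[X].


Write X = Σ X_I over i = 1, …, 274, with X_I the indicator of one descent.
There are 274 indicators.
For each fixed i, the pair (π(i), π(i+1)) is a uniformly random ordered pair of distinct values from {1, …, 275}; by symmetry P[π(i) > π(i+1)] = 1/2.
By linearity: E[X] = 274 · (1/2) = (275 − 1) · (1/2) = 137 ≈ 137.00000.

E[X] = 137 = 137.00000.


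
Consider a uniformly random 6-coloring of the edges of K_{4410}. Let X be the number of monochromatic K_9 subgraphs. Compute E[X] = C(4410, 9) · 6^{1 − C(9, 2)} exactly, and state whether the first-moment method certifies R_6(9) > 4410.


E[X] = C(4410, 9) · 6^{1 − 36} = 1724394906266704102180823710 · 6^{−35} = 1724394906266704102180823710/1719070799748422591028658176.
As a reduced fraction: E[X] = 862197453133352051090411855/859535399874211295514329088 ≈ 1.003.
Is E[X] < 1? NO.
Since E[X] ≥ 1, the first-moment bound is inconclusive at n = 4410; it does NOT by itself certify R_6(9) > 4410.

E[X] = 862197453133352051090411855/859535399874211295514329088 ≈ 1.003; E[X] ≥ 1; first-moment method inconclusive here.


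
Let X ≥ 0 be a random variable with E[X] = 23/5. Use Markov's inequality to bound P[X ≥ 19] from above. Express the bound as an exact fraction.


μ = E[X] = 23/5, a = 19.
Markov: P[X ≥ 19] ≤ μ/a = (23/5)/19 = 23/95.
Numerically: ≈ 0.2421.
(Since a = 19 > μ = 4.6000, the bound 23/95 is < 1 and informative.)

P[X ≥ 19] ≤ 23/95 ≈ 0.2421.


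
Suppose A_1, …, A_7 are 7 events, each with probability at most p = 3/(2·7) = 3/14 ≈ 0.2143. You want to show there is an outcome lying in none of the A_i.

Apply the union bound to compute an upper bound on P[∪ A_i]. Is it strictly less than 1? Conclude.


Union bound: P[∪_{i=1}^{7} A_i] ≤ Σ_i P[A_i] ≤ 7·p = 7·(3/14) = 3/2.
Numerically: 3/2 ≈ 1.5000.
Is 3/2 < 1? NO.
Since the bound 3/2 is ≥ 1, the union bound is uninformative here; it does NOT by itself certify existence.

7·p = 3/2 ≈ 1.5000; existence NOT certified by the union bound.


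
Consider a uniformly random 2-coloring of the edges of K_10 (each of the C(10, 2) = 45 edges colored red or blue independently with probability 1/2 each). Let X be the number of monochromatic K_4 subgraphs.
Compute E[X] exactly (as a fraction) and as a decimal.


Let X = Σ_S X_S over the C(10, 4) = 210 subsets S of size 4, where X_S = 1 if the K_4 on S is monochromatic.
For a fixed S, the K_4 on S has C(4, 2) = 6 edges. P[all 6 edges red] = (1/2)^6, and likewise for blue, so P[monochromatic] = 2·(1/2)^6 = 2^{1 − 6} = 1/32.
By linearity: E[X] = C(10, 4) · 2^{1 − 6} = 210 · 1/32 = 105/16.
Numerically: E[X] ≈ 6.562500.

E[X] = C(10,4)·2^(1−C(4,2)) = 105/16 ≈ 6.562500.


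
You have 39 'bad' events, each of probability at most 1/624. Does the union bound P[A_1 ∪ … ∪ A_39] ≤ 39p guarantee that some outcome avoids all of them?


Union bound: P[∪_{i=1}^{39} A_i] ≤ Σ_i P[A_i] ≤ 39·p = 39·(1/624) = 1/16.
Numerically: 1/16 ≈ 0.0625.
Is 1/16 < 1? YES.
Since P[∪ A_i] ≤ 1/16 < 1, the complement has P[∩ A_i^c] ≥ 1 − 1/16 = 15/16 > 0, so some outcome avoids every A_i.

39·p = 1/16 ≈ 0.0625; existence CERTIFIED by the union bound.


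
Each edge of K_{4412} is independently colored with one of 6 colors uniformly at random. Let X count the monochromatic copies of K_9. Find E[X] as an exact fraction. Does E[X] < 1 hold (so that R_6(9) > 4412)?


E[X] = C(4412, 9) · 6^{1 − 36} = 1731452449760113018141823620 · 6^{−35} = 1731452449760113018141823620/1719070799748422591028658176.
As a reduced fraction: E[X] = 432863112440028254535455905/429767699937105647757164544 ≈ 1.007.
Is E[X] < 1? NO.
Since E[X] ≥ 1, the first-moment bound is inconclusive at n = 4412; it does NOT by itself certify R_6(9) > 4412.

E[X] = 432863112440028254535455905/429767699937105647757164544 ≈ 1.007; E[X] ≥ 1; first-moment method inconclusive here.


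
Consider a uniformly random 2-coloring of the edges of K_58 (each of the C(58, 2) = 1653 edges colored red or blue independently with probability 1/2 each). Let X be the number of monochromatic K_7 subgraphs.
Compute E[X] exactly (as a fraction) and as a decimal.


Let X = Σ_S X_S over the C(58, 7) = 300674088 subsets S of size 7, where X_S = 1 if the K_7 on S is monochromatic.
For a fixed S, the K_7 on S has C(7, 2) = 21 edges. P[all 21 edges red] = (1/2)^21, and likewise for blue, so P[monochromatic] = 2·(1/2)^21 = 2^{1 − 21} = 1/1048576.
By linearity of expectation: E[X] = C(58, 7) · 2^{1 − 21} = 300674088 · 1/1048576 = 37584261/131072.
Numerically: E[X] ≈ 286.745.

E[X] = C(58,7)·2^(1−C(7,2)) = 37584261/131072 ≈ 286.745.


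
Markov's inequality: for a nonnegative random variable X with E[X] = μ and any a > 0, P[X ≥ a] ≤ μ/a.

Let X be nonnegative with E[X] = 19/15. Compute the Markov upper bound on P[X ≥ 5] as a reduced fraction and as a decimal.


μ = E[X] = 19/15, a = 5.
Markov: P[X ≥ 5] ≤ μ/a = (19/15)/5 = 19/75.
Numerically: ≈ 0.253.
(Since a = 5 > μ = 1.267, the bound 19/75 is < 1 and informative.)

P[X ≥ 5] ≤ 19/75 ≈ 0.253.


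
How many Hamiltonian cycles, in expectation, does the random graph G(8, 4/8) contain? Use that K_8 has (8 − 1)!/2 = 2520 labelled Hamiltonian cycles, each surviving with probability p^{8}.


K_8 has (8 − 1)!/2 = 2520 labelled Hamiltonian cycles.
For each such Hamiltonian cycle H, let X_H = 1 if all 8 edges of H are present in G. Then P[X_H = 1] = p^{8} = (1/2)^{8} = 1/256.
By linearity: E[X] = Σ_H E[X_H] = 2520 · p^{8} = 2520 · 1/256 = 315/32.
Numerically: E[X] ≈ 9.8438.

E[X] = 2520 · (1/2)^{8} = 315/32 ≈ 9.8438.


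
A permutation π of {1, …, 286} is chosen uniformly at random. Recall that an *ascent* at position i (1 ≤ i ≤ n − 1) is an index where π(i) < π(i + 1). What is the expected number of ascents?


Write X = Σ X_I over i = 1, …, 285, with X_I the indicator of one ascent.
There are 285 indicators.
For each fixed i, the pair (π(i), π(i+1)) is a uniformly random ordered pair of distinct values from {1, …, 286}; by symmetry P[π(i) < π(i+1)] = 1/2.
By linearity: E[X] = 285 · (1/2) = (286 − 1) · (1/2) = 285/2 ≈ 142.500000.

E[X] = 285/2 = 142.500000.


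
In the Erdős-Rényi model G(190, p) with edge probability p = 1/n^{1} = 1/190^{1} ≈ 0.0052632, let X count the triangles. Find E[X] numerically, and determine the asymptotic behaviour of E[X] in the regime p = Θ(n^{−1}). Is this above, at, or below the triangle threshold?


Number of potential triangles: C(190, 3) = 1125180.
Each occurs with probability p³ ≈ (0.0052632)³ ≈ 1.4579385e-07.
By linearity: E[X] = C(190, 3)·p³ ≈ 1125180 · 1.4579385e-07 ≈ 0.16404.
Here α = 1, so p = 1/n is exactly at the triangle threshold p ~ 1/n. Asymptotically E[X] → c³/6 = 1³/6 = 1/6 ≈ 0.16667, a bounded constant. In this regime the triangle count is asymptotically Poisson(c³/6).

E[X] ≈ 0.16404; in regime p = Θ(1/n^{1}) E[X] stays bounded (at the triangle threshold p ~ 1/n).


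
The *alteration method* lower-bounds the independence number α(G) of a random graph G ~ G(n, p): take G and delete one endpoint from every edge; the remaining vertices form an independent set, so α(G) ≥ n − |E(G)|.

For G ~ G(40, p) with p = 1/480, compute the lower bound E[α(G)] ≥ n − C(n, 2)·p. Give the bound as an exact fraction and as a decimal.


E[|E(G)|] = C(40, 2)·p = 780 · (1/480) = 13/8.
E[α(G)] ≥ n − E[|E(G)|] = 40 − 13/8 = 307/8.
Numerically: ≈ 38.375.
(This is only a lower bound; the true E[α(G)] may be larger.)

E[α(G)] ≥ 307/8 ≈ 38.375.


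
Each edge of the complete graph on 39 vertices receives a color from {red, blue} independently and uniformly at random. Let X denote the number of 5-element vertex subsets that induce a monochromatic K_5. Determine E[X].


Let X = Σ_S X_S over the C(39, 5) = 575757 subsets S of size 5, where X_S = 1 if the K_5 on S is monochromatic.
For a fixed S, the K_5 on S has C(5, 2) = 10 edges. P[all 10 edges red] = (1/2)^10, and likewise for blue, so P[monochromatic] = 2·(1/2)^10 = 2^{1 − 10} = 1/512.
By linearity of expectation: E[X] = C(39, 5) · 2^{1 − 10} = 575757 · 1/512 = 575757/512.
Numerically: E[X] ≈ 1124.525.

E[X] = C(39,5)·2^(1−C(5,2)) = 575757/512 ≈ 1124.525.


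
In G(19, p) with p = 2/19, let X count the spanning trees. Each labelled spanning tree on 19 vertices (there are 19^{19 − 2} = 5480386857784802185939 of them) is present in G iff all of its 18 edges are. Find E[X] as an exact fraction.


K_19 has 19^{19 − 2} = 5480386857784802185939 labelled spanning trees.
For each such spanning tree H, let X_H = 1 if all 18 edges of H are present in G. Then P[X_H = 1] = p^{18} = (2/19)^{18} = 262144/104127350297911241532841.
Summing the indicators: E[X] = Σ_H E[X_H] = 5480386857784802185939 · p^{18} = 5480386857784802185939 · 262144/104127350297911241532841 = 262144/19.
Numerically: E[X] ≈ 13797.

E[X] = 5480386857784802185939 · (2/19)^{18} = 262144/19 ≈ 13797.


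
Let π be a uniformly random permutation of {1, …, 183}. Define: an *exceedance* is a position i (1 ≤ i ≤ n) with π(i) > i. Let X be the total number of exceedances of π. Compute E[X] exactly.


Write X = Σ_{i=1}^{183} X_i, where X_i = 1_{π(i) > i}.
For each fixed i, π(i) is uniform over {1, …, 183} (marginal of a uniform permutation), so P[π(i) > i] = (n − i)/n. Summing: Σ_{i=1}^{183} (n − i)/n = (0 + 1 + … + 182)/183 = 183(183 − 1)/(2·183) = (183 − 1)/2.
Hence E[X] = Σ_{i=1}^{183} (183 − i)/183 = 91 ≈ 91.00000.

E[X] = 91 = 91.00000.


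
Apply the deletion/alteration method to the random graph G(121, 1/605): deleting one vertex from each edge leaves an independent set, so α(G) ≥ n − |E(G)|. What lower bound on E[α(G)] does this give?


E[|E(G)|] = C(121, 2)·p = 7260 · (1/605) = 12.
E[α(G)] ≥ n − E[|E(G)|] = 121 − 12 = 109.
Numerically: ≈ 109.0000.
(This is only a lower bound; the true E[α(G)] may be larger.)

E[α(G)] ≥ 109 ≈ 109.0000.


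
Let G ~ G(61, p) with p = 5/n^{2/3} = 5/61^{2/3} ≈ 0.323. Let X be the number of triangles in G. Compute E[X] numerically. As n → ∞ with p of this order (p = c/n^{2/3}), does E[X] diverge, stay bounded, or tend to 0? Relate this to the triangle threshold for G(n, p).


Number of potential triangles: C(61, 3) = 35990.
Each occurs with probability p³ ≈ (0.323)³ ≈ 3.35931e-02.
By linearity: E[X] = C(61, 3)·p³ ≈ 35990 · 3.35931e-02 ≈ 1209.016.
Since α = 2/3 < 1, p = c/n^{2/3} ≫ 1/n is above the triangle threshold p ~ 1/n. Asymptotically E[X] ~ (c³/6)·n^{3(1−α)} = (5³/6)·n^{1} → ∞; triangles are abundant w.h.p.

E[X] ≈ 1209.016; in regime p = Θ(1/n^{2/3}) E[X] diverges (above the triangle threshold p ~ 1/n).


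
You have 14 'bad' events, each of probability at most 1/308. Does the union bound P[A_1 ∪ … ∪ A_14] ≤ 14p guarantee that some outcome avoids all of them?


Union bound: P[∪_{i=1}^{14} A_i] ≤ Σ_i P[A_i] ≤ 14·p = 14·(1/308) = 1/22.
Numerically: 1/22 ≈ 0.04545.
Is 1/22 < 1? YES.
Since P[∪ A_i] ≤ 1/22 < 1, the complement has P[∩ A_i^c] ≥ 1 − 1/22 = 21/22 > 0, so some outcome avoids every A_i.

14·p = 1/22 ≈ 0.04545; existence CERTIFIED by the union bound.


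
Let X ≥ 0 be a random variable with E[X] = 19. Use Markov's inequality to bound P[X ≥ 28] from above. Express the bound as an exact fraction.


μ = E[X] = 19, a = 28.
Markov: P[X ≥ 28] ≤ μ/a = (19)/28 = 19/28.
Numerically: ≈ 0.67857.
(Since a = 28 > μ = 19.00000, the bound 19/28 is < 1 and informative.)

P[X ≥ 28] ≤ 19/28 ≈ 0.67857.


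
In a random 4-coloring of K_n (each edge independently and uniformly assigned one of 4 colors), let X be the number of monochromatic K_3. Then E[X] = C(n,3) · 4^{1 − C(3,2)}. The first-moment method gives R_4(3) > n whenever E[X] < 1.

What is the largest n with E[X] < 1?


We need C(n, 3) · 4^{1 − 3} < 1, i.e. C(n, 3) < 4^{3 − 1} = 16.
Check values of n near the boundary:
  n = 3: C(3, 3) = 1; 1 < 16? YES
  n = 4: C(4, 3) = 4; 4 < 16? YES
  n = 5: C(5, 3) = 10; 10 < 16? YES
  n = 6: C(6, 3) = 20; 20 < 16? NO
The largest n with C(n, 3) < 16 is n = 5 (where E[X] = 5/8 ≈ 0.6250000). Hence R_4(3) > 5, i.e. R_4(3) ≥ 6.

Largest n = 5; hence R_4(3) > 5.


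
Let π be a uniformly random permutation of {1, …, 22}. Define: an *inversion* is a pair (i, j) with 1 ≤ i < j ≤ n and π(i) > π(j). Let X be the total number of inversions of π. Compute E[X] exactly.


Write X = Σ X_I over the C(22, 2) = 231 pairs i < j, with X_I the indicator of one inversion.
There are 231 indicators.
For each fixed pair i < j, the values π(i) and π(j) are two distinct elements of {1, …, 22} in uniformly random order; by symmetry P[π(i) > π(j)] = 1/2.
By linearity: E[X] = 231 · (1/2) = C(22, 2) · (1/2) = 231/2 = 231/2 ≈ 115.50000.

E[X] = 231/2 = 115.50000.


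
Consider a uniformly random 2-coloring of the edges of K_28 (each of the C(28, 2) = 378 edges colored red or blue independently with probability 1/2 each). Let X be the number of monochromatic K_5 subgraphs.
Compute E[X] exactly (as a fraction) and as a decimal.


Let X = Σ_S X_S over the C(28, 5) = 98280 subsets S of size 5, where X_S = 1 if the K_5 on S is monochromatic.
For a fixed S, the K_5 on S has C(5, 2) = 10 edges. P[all 10 edges red] = (1/2)^10, and likewise for blue, so P[monochromatic] = 2·(1/2)^10 = 2^{1 − 10} = 1/512.
By linearity of expectation: E[X] = C(28, 5) · 2^{1 − 10} = 98280 · 1/512 = 12285/64.
Numerically: E[X] ≈ 191.9531.

E[X] = C(28,5)·2^(1−C(5,2)) = 12285/64 ≈ 191.9531.


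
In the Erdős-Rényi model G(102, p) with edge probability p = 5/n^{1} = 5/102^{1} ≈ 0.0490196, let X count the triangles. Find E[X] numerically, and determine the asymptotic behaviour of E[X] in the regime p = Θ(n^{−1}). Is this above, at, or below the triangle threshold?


Number of potential triangles: C(102, 3) = 171700.
Each occurs with probability p³ ≈ (0.0490196)³ ≈ 1.17790292e-04.
By linearity: E[X] = C(102, 3)·p³ ≈ 171700 · 1.17790292e-04 ≈ 20.224593.
Here α = 1, so p = 5/n is exactly at the triangle threshold p ~ 1/n. Asymptotically E[X] → c³/6 = 5³/6 = 125/6 ≈ 20.833333, a bounded constant. In this regime the triangle count is asymptotically Poisson(c³/6).

E[X] ≈ 20.224593; in regime p = Θ(1/n^{1}) E[X] stays bounded (at the triangle threshold p ~ 1/n).


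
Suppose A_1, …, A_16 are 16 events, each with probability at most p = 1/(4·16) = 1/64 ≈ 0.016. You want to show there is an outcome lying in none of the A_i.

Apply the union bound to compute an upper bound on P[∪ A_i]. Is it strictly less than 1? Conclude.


Union bound: P[∪_{i=1}^{16} A_i] ≤ Σ_i P[A_i] ≤ 16·p = 16·(1/64) = 1/4.
Numerically: 1/4 ≈ 0.250.
Is 1/4 < 1? YES.
Since P[∪ A_i] ≤ 1/4 < 1, the complement has P[∩ A_i^c] ≥ 1 − 1/4 = 3/4 > 0, so some outcome avoids every A_i.

16·p = 1/4 ≈ 0.250; existence CERTIFIED by the union bound.


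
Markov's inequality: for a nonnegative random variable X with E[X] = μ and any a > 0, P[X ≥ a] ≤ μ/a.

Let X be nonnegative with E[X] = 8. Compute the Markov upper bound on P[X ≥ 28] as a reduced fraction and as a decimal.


μ = E[X] = 8, a = 28.
Markov: P[X ≥ 28] ≤ μ/a = (8)/28 = 2/7.
Numerically: ≈ 0.286.
(Since a = 28 > μ = 8.000, the bound 2/7 is < 1 and informative.)

P[X ≥ 28] ≤ 2/7 ≈ 0.286.


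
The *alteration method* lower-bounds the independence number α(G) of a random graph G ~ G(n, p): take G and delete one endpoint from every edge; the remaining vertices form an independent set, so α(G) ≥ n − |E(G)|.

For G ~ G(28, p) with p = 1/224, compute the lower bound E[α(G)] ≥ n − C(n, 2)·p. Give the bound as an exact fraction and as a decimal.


E[|E(G)|] = C(28, 2)·p = 378 · (1/224) = 27/16.
E[α(G)] ≥ n − E[|E(G)|] = 28 − 27/16 = 421/16.
Numerically: ≈ 26.312500.
(This is only a lower bound; the true E[α(G)] may be larger.)

E[α(G)] ≥ 421/16 ≈ 26.312500.


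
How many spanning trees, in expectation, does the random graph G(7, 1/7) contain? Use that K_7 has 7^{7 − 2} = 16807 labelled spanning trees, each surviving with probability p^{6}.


K_7 has 7^{7 − 2} = 16807 labelled spanning trees.
For each such spanning tree H, let X_H = 1 if all 6 edges of H are present in G. Then P[X_H = 1] = p^{6} = (1/7)^{6} = 1/117649.
By linearity of expectation: E[X] = Σ_H E[X_H] = 16807 · p^{6} = 16807 · 1/117649 = 1/7.
Numerically: E[X] ≈ 0.143.

E[X] = 16807 · (1/7)^{6} = 1/7 ≈ 0.143.


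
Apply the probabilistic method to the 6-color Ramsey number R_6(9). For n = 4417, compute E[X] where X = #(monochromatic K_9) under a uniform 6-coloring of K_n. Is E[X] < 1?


E[X] = C(4417, 9) · 6^{1 − 36} = 1749208766098544225331185560 · 6^{−35} = 1749208766098544225331185560/1719070799748422591028658176.
As a reduced fraction: E[X] = 218651095762318028166398195/214883849968552823878582272 ≈ 1.018.
Is E[X] < 1? NO.
Since E[X] ≥ 1, the first-moment bound is inconclusive at n = 4417; it does NOT by itself certify R_6(9) > 4417.

E[X] = 218651095762318028166398195/214883849968552823878582272 ≈ 1.018; E[X] ≥ 1; first-moment method inconclusive here.


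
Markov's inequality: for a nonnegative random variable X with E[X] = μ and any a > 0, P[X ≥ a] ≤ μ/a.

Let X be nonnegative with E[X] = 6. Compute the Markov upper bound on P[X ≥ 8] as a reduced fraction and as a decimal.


μ = E[X] = 6, a = 8.
Markov: P[X ≥ 8] ≤ μ/a = (6)/8 = 3/4.
Numerically: ≈ 0.750000.
(Since a = 8 > μ = 6.000000, the bound 3/4 is < 1 and informative.)

P[X ≥ 8] ≤ 3/4 ≈ 0.750000.


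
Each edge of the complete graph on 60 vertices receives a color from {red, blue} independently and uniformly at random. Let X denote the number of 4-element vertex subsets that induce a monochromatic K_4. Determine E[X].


Let X = Σ_S X_S over the C(60, 4) = 487635 subsets S of size 4, where X_S = 1 if the K_4 on S is monochromatic.
For a fixed S, the K_4 on S has C(4, 2) = 6 edges. P[all 6 edges red] = (1/2)^6, and likewise for blue, so P[monochromatic] = 2·(1/2)^6 = 2^{1 − 6} = 1/32.
Summing: E[X] = C(60, 4) · 2^{1 − 6} = 487635 · 1/32 = 487635/32.
Numerically: E[X] ≈ 15238.593750.

E[X] = C(60,4)·2^(1−C(4,2)) = 487635/32 ≈ 15238.593750.


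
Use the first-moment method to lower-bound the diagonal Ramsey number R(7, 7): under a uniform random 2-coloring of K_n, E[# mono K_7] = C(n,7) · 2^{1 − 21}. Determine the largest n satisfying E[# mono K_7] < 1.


We need C(n, 7) · 2^{1 − 21} < 1, i.e. C(n, 7) < 2^{21 − 1} = 1048576.
Check values of n near the boundary:
  n = 24: C(24, 7) = 346104; 346104 < 1048576? YES
  n = 25: C(25, 7) = 480700; 480700 < 1048576? YES
  n = 26: C(26, 7) = 657800; 657800 < 1048576? YES
  n = 27: C(27, 7) = 888030; 888030 < 1048576? YES
  n = 28: C(28, 7) = 1184040; 1184040 < 1048576? NO
  n = 29: C(29, 7) = 1560780; 1560780 < 1048576? NO
The largest n with C(n, 7) < 1048576 is n = 27 (where E[X] = 444015/524288 ≈ 0.8468914). Hence R(7, 7) > 27, i.e. R(7, 7) ≥ 28.

Largest n = 27; hence R(7, 7) > 27.


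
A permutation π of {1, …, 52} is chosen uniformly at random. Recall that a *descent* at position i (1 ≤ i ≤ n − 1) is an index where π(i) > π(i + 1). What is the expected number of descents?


Write X = Σ X_I over i = 1, …, 51, with X_I the indicator of one descent.
There are 51 indicators.
For each fixed i, the pair (π(i), π(i+1)) is a uniformly random ordered pair of distinct values from {1, …, 52}; by symmetry P[π(i) > π(i+1)] = 1/2.
By linearity: E[X] = 51 · (1/2) = (52 − 1) · (1/2) = 51/2 ≈ 25.500000.

E[X] = 51/2 = 25.500000.


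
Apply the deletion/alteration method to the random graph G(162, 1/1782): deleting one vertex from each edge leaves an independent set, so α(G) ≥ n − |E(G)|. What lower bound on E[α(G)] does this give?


E[|E(G)|] = C(162, 2)·p = 13041 · (1/1782) = 161/22.
E[α(G)] ≥ n − E[|E(G)|] = 162 − 161/22 = 3403/22.
Numerically: ≈ 154.682.
(This is only a lower bound; the true E[α(G)] may be larger.)

E[α(G)] ≥ 3403/22 ≈ 154.682.


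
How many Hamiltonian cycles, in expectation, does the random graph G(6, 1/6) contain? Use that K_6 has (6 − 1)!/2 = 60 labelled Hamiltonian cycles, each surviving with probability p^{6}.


K_6 has (6 − 1)!/2 = 60 labelled Hamiltonian cycles.
For each such Hamiltonian cycle H, let X_H = 1 if all 6 edges of H are present in G. Then P[X_H = 1] = p^{6} = (1/6)^{6} = 1/46656.
Summing the indicators: E[X] = Σ_H E[X_H] = 60 · p^{6} = 60 · 1/46656 = 5/3888.
Numerically: E[X] ≈ 0.00129.

E[X] = 60 · (1/6)^{6} = 5/3888 ≈ 0.00129.


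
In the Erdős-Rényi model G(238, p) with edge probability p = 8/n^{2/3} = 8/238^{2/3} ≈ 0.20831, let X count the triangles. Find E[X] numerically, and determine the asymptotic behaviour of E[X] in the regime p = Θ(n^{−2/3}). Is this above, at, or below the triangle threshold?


Number of potential triangles: C(238, 3) = 2218636.
Each occurs with probability p³ ≈ (0.20831)³ ≈ 9.0389097e-03.
By linearity: E[X] = C(238, 3)·p³ ≈ 2218636 · 9.0389097e-03 ≈ 20054.05042.
Since α = 2/3 < 1, p = c/n^{2/3} ≫ 1/n is above the triangle threshold p ~ 1/n. Asymptotically E[X] ~ (c³/6)·n^{3(1−α)} = (8³/6)·n^{1} → ∞; triangles are abundant w.h.p.

E[X] ≈ 20054.05042; in regime p = Θ(1/n^{2/3}) E[X] diverges (above the triangle threshold p ~ 1/n).


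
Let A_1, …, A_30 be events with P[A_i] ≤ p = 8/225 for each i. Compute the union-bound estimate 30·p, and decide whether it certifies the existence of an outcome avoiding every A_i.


Union bound: P[∪_{i=1}^{30} A_i] ≤ Σ_i P[A_i] ≤ 30·p = 30·(8/225) = 16/15.
Numerically: 16/15 ≈ 1.0666667.
Is 16/15 < 1? NO.
Since the bound 16/15 is ≥ 1, the union bound is uninformative here; it does NOT by itself certify existence.

30·p = 16/15 ≈ 1.0666667; existence NOT certified by the union bound.


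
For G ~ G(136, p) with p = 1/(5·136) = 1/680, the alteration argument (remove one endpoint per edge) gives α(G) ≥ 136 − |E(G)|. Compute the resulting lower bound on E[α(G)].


E[|E(G)|] = C(136, 2)·p = 9180 · (1/680) = 27/2.
E[α(G)] ≥ n − E[|E(G)|] = 136 − 27/2 = 245/2.
Numerically: ≈ 122.50000.
(This is only a lower bound; the true E[α(G)] may be larger.)

E[α(G)] ≥ 245/2 ≈ 122.50000.


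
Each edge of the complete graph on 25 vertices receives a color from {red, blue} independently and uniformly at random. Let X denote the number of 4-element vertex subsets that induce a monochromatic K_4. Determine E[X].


Let X = Σ_S X_S over the C(25, 4) = 12650 subsets S of size 4, where X_S = 1 if the K_4 on S is monochromatic.
For a fixed S, the K_4 on S has C(4, 2) = 6 edges. P[all 6 edges red] = (1/2)^6, and likewise for blue, so P[monochromatic] = 2·(1/2)^6 = 2^{1 − 6} = 1/32.
By linearity: E[X] = C(25, 4) · 2^{1 − 6} = 12650 · 1/32 = 6325/16.
Numerically: E[X] ≈ 395.3125.

E[X] = C(25,4)·2^(1−C(4,2)) = 6325/16 ≈ 395.3125.


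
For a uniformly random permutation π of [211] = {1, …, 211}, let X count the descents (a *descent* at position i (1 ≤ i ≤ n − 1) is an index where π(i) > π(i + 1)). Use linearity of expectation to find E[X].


Write X = Σ X_I over i = 1, …, 210, with X_I the indicator of one descent.
There are 210 indicators.
For each fixed i, the pair (π(i), π(i+1)) is a uniformly random ordered pair of distinct values from {1, …, 211}; by symmetry P[π(i) > π(i+1)] = 1/2.
By linearity: E[X] = 210 · (1/2) = (211 − 1) · (1/2) = 105 ≈ 105.00000.

E[X] = 105 = 105.00000.


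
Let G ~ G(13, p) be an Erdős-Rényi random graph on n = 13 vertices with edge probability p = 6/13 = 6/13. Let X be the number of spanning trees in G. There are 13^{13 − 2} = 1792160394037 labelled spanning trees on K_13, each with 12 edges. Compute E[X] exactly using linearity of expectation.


K_13 has 13^{13 − 2} = 1792160394037 labelled spanning trees.
For each such spanning tree H, let X_H = 1 if all 12 edges of H are present in G. Then P[X_H = 1] = p^{12} = (6/13)^{12} = 2176782336/23298085122481.
Summing the indicators: E[X] = Σ_H E[X_H] = 1792160394037 · p^{12} = 1792160394037 · 2176782336/23298085122481 = 2176782336/13.
Numerically: E[X] ≈ 1.6744e+08.

E[X] = 1792160394037 · (6/13)^{12} = 2176782336/13 ≈ 1.6744e+08.


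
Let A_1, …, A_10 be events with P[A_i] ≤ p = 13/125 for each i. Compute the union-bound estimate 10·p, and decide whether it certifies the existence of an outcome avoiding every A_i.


Union bound: P[∪_{i=1}^{10} A_i] ≤ Σ_i P[A_i] ≤ 10·p = 10·(13/125) = 26/25.
Numerically: 26/25 ≈ 1.04000.
Is 26/25 < 1? NO.
Since the bound 26/25 is ≥ 1, the union bound is uninformative here; it does NOT by itself certify existence.

10·p = 26/25 ≈ 1.04000; existence NOT certified by the union bound.


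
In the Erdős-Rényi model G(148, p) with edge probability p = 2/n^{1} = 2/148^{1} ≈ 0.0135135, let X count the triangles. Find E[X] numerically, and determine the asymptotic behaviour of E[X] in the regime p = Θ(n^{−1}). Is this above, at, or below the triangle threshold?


Number of potential triangles: C(148, 3) = 529396.
Each occurs with probability p³ ≈ (0.0135135)³ ≈ 2.46777091e-06.
By linearity: E[X] = C(148, 3)·p³ ≈ 529396 · 2.46777091e-06 ≈ 1.306428.
Here α = 1, so p = 2/n is exactly at the triangle threshold p ~ 1/n. Asymptotically E[X] → c³/6 = 2³/6 = 4/3 ≈ 1.333333, a bounded constant. In this regime the triangle count is asymptotically Poisson(c³/6).

E[X] ≈ 1.306428; in regime p = Θ(1/n^{1}) E[X] stays bounded (at the triangle threshold p ~ 1/n).


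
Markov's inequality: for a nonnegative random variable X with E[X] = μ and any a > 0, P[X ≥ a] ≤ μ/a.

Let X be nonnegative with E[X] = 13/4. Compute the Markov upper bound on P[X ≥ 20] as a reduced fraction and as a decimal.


μ = E[X] = 13/4, a = 20.
Markov: P[X ≥ 20] ≤ μ/a = (13/4)/20 = 13/80.
Numerically: ≈ 0.163.
(Since a = 20 > μ = 3.250, the bound 13/80 is < 1 and informative.)

P[X ≥ 20] ≤ 13/80 ≈ 0.163.


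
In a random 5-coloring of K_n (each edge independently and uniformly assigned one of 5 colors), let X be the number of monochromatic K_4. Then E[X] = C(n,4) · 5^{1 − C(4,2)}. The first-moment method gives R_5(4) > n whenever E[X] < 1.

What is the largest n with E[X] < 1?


We need C(n, 4) · 5^{1 − 6} < 1, i.e. C(n, 4) < 5^{6 − 1} = 3125.
Check values of n near the boundary:
  n = 15: C(15, 4) = 1365; 1365 < 3125? YES
  n = 16: C(16, 4) = 1820; 1820 < 3125? YES
  n = 17: C(17, 4) = 2380; 2380 < 3125? YES
  n = 18: C(18, 4) = 3060; 3060 < 3125? YES
  n = 19: C(19, 4) = 3876; 3876 < 3125? NO
  n = 20: C(20, 4) = 4845; 4845 < 3125? NO
  n = 21: C(21, 4) = 5985; 5985 < 3125? NO
The largest n with C(n, 4) < 3125 is n = 18 (where E[X] = 612/625 ≈ 0.9792000). Hence R_5(4) > 18, i.e. R_5(4) ≥ 19.

Largest n = 18; hence R_5(4) > 18.


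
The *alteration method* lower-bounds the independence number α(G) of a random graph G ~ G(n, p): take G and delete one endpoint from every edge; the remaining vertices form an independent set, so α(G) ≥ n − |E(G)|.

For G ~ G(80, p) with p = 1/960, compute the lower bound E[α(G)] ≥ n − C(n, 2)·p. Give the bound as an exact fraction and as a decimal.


E[|E(G)|] = C(80, 2)·p = 3160 · (1/960) = 79/24.
E[α(G)] ≥ n − E[|E(G)|] = 80 − 79/24 = 1841/24.
Numerically: ≈ 76.7083.
(This is only a lower bound; the true E[α(G)] may be larger.)

E[α(G)] ≥ 1841/24 ≈ 76.7083.


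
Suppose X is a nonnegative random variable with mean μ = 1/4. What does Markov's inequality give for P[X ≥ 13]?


μ = E[X] = 1/4, a = 13.
Markov: P[X ≥ 13] ≤ μ/a = (1/4)/13 = 1/52.
Numerically: ≈ 0.01923.
(Since a = 13 > μ = 0.25000, the bound 1/52 is < 1 and informative.)

P[X ≥ 13] ≤ 1/52 ≈ 0.01923.


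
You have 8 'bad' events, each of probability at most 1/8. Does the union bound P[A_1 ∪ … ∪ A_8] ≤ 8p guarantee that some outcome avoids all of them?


Union bound: P[∪_{i=1}^{8} A_i] ≤ Σ_i P[A_i] ≤ 8·p = 8·(1/8) = 1.
Numerically: 1 ≈ 1.000.
Is 1 < 1? NO.
Since the bound 1 is ≥ 1, the union bound is uninformative here; it does NOT by itself certify existence.

8·p = 1 ≈ 1.000; existence NOT certified by the union bound.


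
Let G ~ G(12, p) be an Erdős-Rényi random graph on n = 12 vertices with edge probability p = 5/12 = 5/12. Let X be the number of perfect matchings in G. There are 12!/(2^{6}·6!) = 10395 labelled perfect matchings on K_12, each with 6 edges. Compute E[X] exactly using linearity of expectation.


K_12 has 12!/(2^{6}·6!) = 10395 labelled perfect matchings.
For each such perfect matching H, let X_H = 1 if all 6 edges of H are present in G. Then P[X_H = 1] = p^{6} = (5/12)^{6} = 15625/2985984.
By linearity: E[X] = Σ_H E[X_H] = 10395 · p^{6} = 10395 · 15625/2985984 = 6015625/110592.
Numerically: E[X] ≈ 54.395.

E[X] = 10395 · (5/12)^{6} = 6015625/110592 ≈ 54.395.


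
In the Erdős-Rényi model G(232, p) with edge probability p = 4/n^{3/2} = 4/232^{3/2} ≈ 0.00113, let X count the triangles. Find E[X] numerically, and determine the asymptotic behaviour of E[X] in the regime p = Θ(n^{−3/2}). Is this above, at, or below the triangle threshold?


Number of potential triangles: C(232, 3) = 2054360.
Each occurs with probability p³ ≈ (0.00113)³ ≈ 1.45039e-09.
By linearity: E[X] = C(232, 3)·p³ ≈ 2054360 · 1.45039e-09 ≈ 0.003.
Since α = 3/2 > 1, p = c/n^{3/2} = o(1/n) is below the triangle threshold p ~ 1/n. Asymptotically E[X] ~ (c³/6)·n^{3(1−α)} = (4³/6)·n^{-1.5} → 0, so by Markov's inequality G has no triangles w.h.p.

E[X] ≈ 0.003; in regime p = Θ(1/n^{3/2}) E[X] tends to 0 (below the triangle threshold p ~ 1/n).
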